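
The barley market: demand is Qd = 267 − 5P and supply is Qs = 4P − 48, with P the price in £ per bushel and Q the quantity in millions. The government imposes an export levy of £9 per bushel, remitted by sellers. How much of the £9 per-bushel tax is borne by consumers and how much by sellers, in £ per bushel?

Before the tax: set 267 − 5P = 4P − 48 → P* = £35, Q* = 92.
With the tax collected from sellers, supply shifts: Qs = 4(P − 9) − 48.
New equilibrium: consumers pay £39, sellers receive £30, Q = 72. (Wedge: Pb − Ps = 9.)
Burden on consumers: £4; on sellers: £5. (They sum to £9.)
The less price-elastic side of the market bears the larger share of a per-unit tax.

Consumers bear £4 per bushel; sellers bear £5 per bushel.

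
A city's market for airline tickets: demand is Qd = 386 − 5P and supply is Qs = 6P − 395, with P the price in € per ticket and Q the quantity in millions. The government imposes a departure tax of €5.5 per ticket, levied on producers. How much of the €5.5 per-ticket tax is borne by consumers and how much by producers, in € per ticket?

Without the tax, 386 − 5P = 6P − 395 gives 11P = 781, so P* = €71 and Q* = 31.
With the tax collected from producers, supply shifts: Qs = 6(P − 5.5) − 395.
New equilibrium: consumers pay €74, producers receive €68.5, Q = 16. (Wedge: Pb − Ps = 5.5.)
Burden on consumers: €3; on producers: €2.5. (They sum to €5.5.)
The less price-elastic side of the market bears the larger share of a per-unit tax.

Consumers bear €3 per ticket; producers bear €2.5 per ticket.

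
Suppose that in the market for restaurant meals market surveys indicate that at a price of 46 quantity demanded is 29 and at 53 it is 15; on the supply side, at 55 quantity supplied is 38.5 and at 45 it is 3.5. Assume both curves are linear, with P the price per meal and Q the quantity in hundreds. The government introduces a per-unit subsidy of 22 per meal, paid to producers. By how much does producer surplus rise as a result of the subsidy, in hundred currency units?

Producer surplus rises by 280 hundred.

Demand slope: (15 − 29)/(53 − 46) = -2, so Qd = 121 − 2P.
Supply slope: (3.5 − 38.5)/(45 − 55) = 3.5, so Qs = 3.5P − 154.
Before the subsidy: set 121 − 2P = 3.5P − 154 → P* = 50, Q* = 21.
With a per-unit subsidy paid to producers, each receives P + 22 per unit sold, so supply becomes Qs = 3.5(P + 22) − 154.
Solving gives Q = 49 with consumers paying 36 and producers receiving 58 (the 22 wedge).
ΔPS is the trapezoid between Q = 49 and Q = 21 of height 8: ½ · (21 + 49) · 8 = 280.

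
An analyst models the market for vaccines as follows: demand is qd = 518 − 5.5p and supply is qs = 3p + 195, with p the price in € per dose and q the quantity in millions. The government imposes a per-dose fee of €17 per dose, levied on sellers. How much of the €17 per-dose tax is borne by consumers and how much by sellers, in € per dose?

Consumers bear €6 per dose; sellers bear €11 per dose.

Without the tax, 518 − 5.5p = 3p + 195 gives 8.5p = 323, so p* = €38 and q* = 309.
With the tax collected from sellers, supply shifts: qs = 3(p − 17) + 195.
Solving gives q = 276 with consumers paying €44 and sellers receiving €27 (the €17 wedge).
Burden on consumers: €6; on sellers: €11. (They sum to €17.)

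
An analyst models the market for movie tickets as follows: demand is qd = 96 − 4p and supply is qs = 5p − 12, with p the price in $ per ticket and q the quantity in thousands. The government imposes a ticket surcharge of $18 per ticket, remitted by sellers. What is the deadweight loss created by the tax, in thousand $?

Without the tax, 96 − 4p = 5p − 12 gives 9p = 108, so p* = $12 and q* = 48.
With the tax collected from sellers, supply shifts: qs = 5(p − 18) − 12.
New equilibrium: buyers pay $22, sellers receive $4, q = 8. (Wedge: pb − ps = 18.)
Quantity falls by |ΔQ| = |48 − 8| = 40.
DWL = ½ · t · |ΔQ| = ½ · 18 · 40 = $360.

Deadweight loss = $360 thousand.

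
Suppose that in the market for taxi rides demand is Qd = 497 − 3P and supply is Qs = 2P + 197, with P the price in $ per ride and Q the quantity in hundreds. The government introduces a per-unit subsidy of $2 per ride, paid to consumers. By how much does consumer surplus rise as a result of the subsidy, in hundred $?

Consumer surplus rises by $254.56 hundred.

Without the subsidy, 497 − 3P = 2P + 197 gives 5P = 300, so P* = $60 and Q* = 317.
With a per-unit subsidy paid to consumers, each effectively pays P − 2, so demand becomes Qd = 497 − 3(P − 2).
New equilibrium: consumers pay $59.2, producers receive $61.2, Q = 319.4. (Wedge: Pb − Ps = −2.)
ΔCS is the trapezoid between Q = 319.4 and Q = 317 of height $0.8: ½ · (317 + 319.4) · 0.8 = $254.56.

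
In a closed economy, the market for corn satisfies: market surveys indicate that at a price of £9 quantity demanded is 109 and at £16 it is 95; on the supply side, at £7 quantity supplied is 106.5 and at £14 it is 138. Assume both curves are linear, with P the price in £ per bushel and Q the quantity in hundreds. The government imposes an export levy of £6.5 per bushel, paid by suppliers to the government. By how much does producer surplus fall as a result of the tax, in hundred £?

Demand slope: (95 − 109)/(16 − 9) = -2, so Qd = 127 − 2P.
Supply slope: (138 − 106.5)/(14 − 7) = 4.5, so Qs = 4.5P + 75.
Without the tax, 127 − 2P = 4.5P + 75 gives 6.5P = 52, so P* = £8 and Q* = 111.
With the tax collected from suppliers, supply shifts: Qs = 4.5(P − 6.5) + 75.
Solving gives Q = 102 with consumers paying £12.5 and suppliers receiving £6 (the £6.5 wedge).
ΔPS is the trapezoid between Q = 102 and Q = 111 of height £2: ½ · (111 + 102) · 2 = £213.

Producer surplus falls by £213 hundred.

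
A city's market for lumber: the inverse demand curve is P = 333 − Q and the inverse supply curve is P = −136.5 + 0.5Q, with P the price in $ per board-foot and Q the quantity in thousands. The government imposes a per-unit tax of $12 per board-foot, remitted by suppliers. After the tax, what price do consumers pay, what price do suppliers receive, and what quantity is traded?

Consumers pay $28; suppliers receive $16; quantity = 305.

Rewrite in direct form: Qd = 333 − P and Qs = 2P + 273.
Before the tax: set 333 − P = 2P + 273 → P* = $20, Q* = 313.
With the tax collected from suppliers, supply shifts: Qs = 2(P − 12) + 273.
New equilibrium: consumers pay $28, suppliers receive $16, Q = 305. (Wedge: Pb − Ps = 12.)
The less price-elastic side of the market bears the larger share of a per-unit tax.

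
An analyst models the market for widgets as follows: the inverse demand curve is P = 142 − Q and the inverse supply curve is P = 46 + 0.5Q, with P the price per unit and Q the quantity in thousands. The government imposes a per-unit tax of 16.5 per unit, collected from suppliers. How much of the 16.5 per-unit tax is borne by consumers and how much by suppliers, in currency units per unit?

Rewrite in direct form: Qd = 142 − P and Qs = 2P − 92.
Before the tax: set 142 − P = 2P − 92 → P* = 78, Q* = 64.
With the tax collected from suppliers, supply shifts: Qs = 2(P − 16.5) − 92.
New equilibrium: consumers pay 89, suppliers receive 72.5, Q = 53. (Wedge: Pb − Ps = 16.5.)
Burden on consumers: 11; on suppliers: 5.5. (They sum to 16.5.)
The less price-elastic side of the market bears the larger share of a per-unit tax.

Consumers bear 11 per unit; suppliers bear 5.5 per unit.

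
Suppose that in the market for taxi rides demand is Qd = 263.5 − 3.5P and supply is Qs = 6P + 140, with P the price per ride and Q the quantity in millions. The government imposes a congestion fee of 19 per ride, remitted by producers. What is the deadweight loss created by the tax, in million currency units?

Deadweight loss = 399 million.

Without the tax, 263.5 − 3.5P = 6P + 140 gives 9.5P = 123.5, so P* = 13 and Q* = 218.
With the tax collected from producers, supply shifts: Qs = 6(P − 19) + 140.
New equilibrium: consumers pay 25, producers receive 6, Q = 176. (Wedge: Pb − Ps = 19.)
Quantity falls by |ΔQ| = |218 − 176| = 42.
DWL = ½ · t · |ΔQ| = ½ · 19 · 42 = 399.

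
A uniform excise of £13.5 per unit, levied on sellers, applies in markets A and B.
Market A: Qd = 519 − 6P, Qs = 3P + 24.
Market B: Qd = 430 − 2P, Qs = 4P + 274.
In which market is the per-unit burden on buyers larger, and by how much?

Market A: pre-tax P* = £55, Q* = 189; post-tax Q = 162; per-unit burden on buyers = £4.5.
Market B: pre-tax P* = £26, Q* = 378; post-tax Q = 360; per-unit burden on buyers = £9.
Difference: £4.5 vs £9 → market B is larger by £4.5.

Market B, by £4.5.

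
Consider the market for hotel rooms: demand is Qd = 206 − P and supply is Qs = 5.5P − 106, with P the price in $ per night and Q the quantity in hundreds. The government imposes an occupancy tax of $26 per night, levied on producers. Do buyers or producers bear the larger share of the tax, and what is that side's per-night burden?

Buyers bear the larger share: $22 per night.

Without the tax, 206 − P = 5.5P − 106 gives 6.5P = 312, so P* = $48 and Q* = 158.
With the tax collected from producers, supply shifts: Qs = 5.5(P − 26) − 106.
New equilibrium: buyers pay $70, producers receive $44, Q = 136. (Wedge: Pb − Ps = 26.)
Per-night burden: buyers $22, producers $4.
Buyers take the larger share because demand is less price-elastic here (demand slope 1 vs supply slope 5.5).
The less price-elastic side of the market bears the larger share of a per-unit tax.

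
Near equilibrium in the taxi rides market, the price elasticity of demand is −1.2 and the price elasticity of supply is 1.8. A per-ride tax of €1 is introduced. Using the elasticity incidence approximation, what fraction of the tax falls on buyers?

Buyers' share ≈ 0.6.

Incidence ratio: buyers' share ≈ εs / (εs + |εd|) = 1.8 / (1.8 + 1.2) = 0.6.
Supply is the more elastic side, so buyers bear the larger share.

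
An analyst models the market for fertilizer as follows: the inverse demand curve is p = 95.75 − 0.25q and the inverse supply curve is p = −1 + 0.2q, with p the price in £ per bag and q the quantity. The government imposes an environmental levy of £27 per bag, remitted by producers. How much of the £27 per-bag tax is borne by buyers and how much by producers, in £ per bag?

Buyers bear £15 per bag; producers bear £12 per bag.

Rewrite in direct form: qd = 383 − 4p and qs = 5p + 5.
Before the tax: set 383 − 4p = 5p + 5 → p* = £42, q* = 215.
With the tax collected from producers, supply shifts: qs = 5(p − 27) + 5.
Solving gives q = 155 with buyers paying £57 and producers receiving £30 (the £27 wedge).
Burden on buyers: £15; on producers: £12. (They sum to £27.)
The less price-elastic side of the market bears the larger share of a per-unit tax.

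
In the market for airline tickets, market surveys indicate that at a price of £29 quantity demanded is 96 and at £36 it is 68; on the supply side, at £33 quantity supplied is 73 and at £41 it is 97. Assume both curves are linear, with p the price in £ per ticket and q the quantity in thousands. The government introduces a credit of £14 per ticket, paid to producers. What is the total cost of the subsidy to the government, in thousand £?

Government outlay = £1400 thousand.

Demand slope: (68 − 96)/(36 − 29) = -4, so qd = 212 − 4p.
Supply slope: (97 − 73)/(41 − 33) = 3, so qs = 3p − 26.
Without the subsidy, 212 − 4p = 3p − 26 gives 7p = 238, so p* = £34 and q* = 76.
With a per-unit subsidy paid to producers, each receives p + 14 per unit sold, so supply becomes qs = 3(p + 14) − 26.
Solving gives q = 100 with consumers paying £28 and producers receiving £42 (the £14 wedge).
Outlay = t · Q = 14 · 100 = £1400.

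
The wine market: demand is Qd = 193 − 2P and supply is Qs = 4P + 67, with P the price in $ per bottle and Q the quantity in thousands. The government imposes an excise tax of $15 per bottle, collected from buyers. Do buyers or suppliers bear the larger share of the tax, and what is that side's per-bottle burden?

Before the tax: set 193 − 2P = 4P + 67 → P* = $21, Q* = 151.
With the tax collected from buyers, demand (in seller-price terms) shifts: Qd = 193 − 2(P + 15).
New equilibrium: buyers pay $31, suppliers receive $16, Q = 131. (Wedge: Pb − Ps = 15.)
Per-bottle burden: buyers $10, suppliers $5.
Buyers take the larger share because demand is less price-elastic here (demand slope 2 vs supply slope 4).
The less price-elastic side of the market bears the larger share of a per-unit tax.

Buyers bear the larger share: $10 per bottle.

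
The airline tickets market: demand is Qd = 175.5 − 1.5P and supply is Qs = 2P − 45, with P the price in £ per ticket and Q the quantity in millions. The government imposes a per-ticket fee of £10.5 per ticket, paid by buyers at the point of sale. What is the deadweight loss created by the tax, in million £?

Deadweight loss = £47.25 million.

Without the tax, 175.5 − 1.5P = 2P − 45 gives 3.5P = 220.5, so P* = £63 and Q* = 81.
With the tax collected from buyers, demand (in seller-price terms) shifts: Qd = 175.5 − 1.5(P + 10.5).
New equilibrium: buyers pay £69, producers receive £58.5, Q = 72. (Wedge: Pb − Ps = 10.5.)
Quantity falls by |ΔQ| = |81 − 72| = 9.
DWL = ½ · t · |ΔQ| = ½ · 10.5 · 9 = £47.25.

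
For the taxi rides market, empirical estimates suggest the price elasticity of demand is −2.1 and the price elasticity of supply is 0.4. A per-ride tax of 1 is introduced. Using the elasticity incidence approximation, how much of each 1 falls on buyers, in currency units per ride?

Buyers bear ≈ 0.16 per ride.

Incidence ratio: buyers' share ≈ εs / (εs + |εd|) = 0.4 / (0.4 + 2.1) = 0.16.
So buyers bear ≈ 0.16 × 1 = 0.16; suppliers bear 0.84.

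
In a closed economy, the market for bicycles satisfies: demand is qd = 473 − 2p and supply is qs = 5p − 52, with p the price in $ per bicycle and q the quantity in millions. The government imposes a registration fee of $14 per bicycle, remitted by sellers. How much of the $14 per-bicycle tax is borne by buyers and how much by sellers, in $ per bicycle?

Without the tax, 473 − 2p = 5p − 52 gives 7p = 525, so p* = $75 and q* = 323.
With the tax collected from sellers, supply shifts: qs = 5(p − 14) − 52.
Solving gives q = 303 with buyers paying $85 and sellers receiving $71 (the $14 wedge).
Burden on buyers: $10; on sellers: $4. (They sum to $14.)

Buyers bear $10 per bicycle; sellers bear $4 per bicycle.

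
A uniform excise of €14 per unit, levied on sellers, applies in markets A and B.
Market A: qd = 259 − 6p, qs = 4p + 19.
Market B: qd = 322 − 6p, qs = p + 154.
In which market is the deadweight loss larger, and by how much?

Market A, by €151.2.

Market A: pre-tax p* = €24, q* = 115; post-tax q = 81.4; deadweight loss = €235.2.
Market B: pre-tax p* = €24, q* = 178; post-tax q = 166; deadweight loss = €84.
Difference: €235.2 vs €84 → market A is larger by €151.2.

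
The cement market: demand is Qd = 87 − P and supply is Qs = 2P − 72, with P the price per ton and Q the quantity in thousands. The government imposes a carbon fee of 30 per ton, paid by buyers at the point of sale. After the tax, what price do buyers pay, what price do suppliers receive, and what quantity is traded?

Buyers pay 73; suppliers receive 43; quantity = 14.

Without the tax, 87 − P = 2P − 72 gives 3P = 159, so P* = 53 and Q* = 34.
With the tax collected from buyers, demand (in seller-price terms) shifts: Qd = 87 − (P + 30).
Solving gives Q = 14 with buyers paying 73 and suppliers receiving 43 (the 30 wedge).
The less price-elastic side of the market bears the larger share of a per-unit tax.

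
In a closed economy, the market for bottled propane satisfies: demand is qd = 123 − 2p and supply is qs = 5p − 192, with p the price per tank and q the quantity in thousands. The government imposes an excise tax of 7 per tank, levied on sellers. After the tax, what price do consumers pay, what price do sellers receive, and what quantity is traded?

Consumers pay 50; sellers receive 43; quantity = 23.

Before the tax: set 123 − 2p = 5p − 192 → p* = 45, q* = 33.
With the tax collected from sellers, supply shifts: qs = 5(p − 7) − 192.
Solving gives q = 23 with consumers paying 50 and sellers receiving 43 (the 7 wedge).
The less price-elastic side of the market bears the larger share of a per-unit tax.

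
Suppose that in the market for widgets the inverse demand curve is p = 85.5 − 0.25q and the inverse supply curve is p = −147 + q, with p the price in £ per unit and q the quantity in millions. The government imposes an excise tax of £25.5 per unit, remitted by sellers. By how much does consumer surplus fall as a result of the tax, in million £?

Rewrite in direct form: qd = 342 − 4p and qs = p + 147.
Before the tax: set 342 − 4p = p + 147 → p* = £39, q* = 186.
With the tax collected from sellers, supply shifts: qs = (p − 25.5) + 147.
Solving gives q = 165.6 with buyers paying £44.1 and sellers receiving £18.6 (the £25.5 wedge).
ΔCS is the trapezoid between Q = 165.6 and Q = 186 of height £5.1: ½ · (186 + 165.6) · 5.1 = £896.58.

Consumer surplus falls by £896.58 million.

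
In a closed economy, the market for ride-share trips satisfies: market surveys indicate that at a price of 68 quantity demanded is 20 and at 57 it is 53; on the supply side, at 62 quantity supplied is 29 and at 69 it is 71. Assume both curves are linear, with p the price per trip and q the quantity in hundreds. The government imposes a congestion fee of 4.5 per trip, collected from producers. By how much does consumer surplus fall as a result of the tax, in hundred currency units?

Demand slope: (53 − 20)/(57 − 68) = -3, so qd = 224 − 3p.
Supply slope: (71 − 29)/(69 − 62) = 6, so qs = 6p − 343.
Before the tax: set 224 − 3p = 6p − 343 → p* = 63, q* = 35.
With the tax collected from producers, supply shifts: qs = 6(p − 4.5) − 343.
Solving gives q = 26 with buyers paying 66 and producers receiving 61.5 (the 4.5 wedge).
ΔCS is the trapezoid between Q = 26 and Q = 35 of height 3: ½ · (35 + 26) · 3 = 91.5.

Consumer surplus falls by 91.5 hundred.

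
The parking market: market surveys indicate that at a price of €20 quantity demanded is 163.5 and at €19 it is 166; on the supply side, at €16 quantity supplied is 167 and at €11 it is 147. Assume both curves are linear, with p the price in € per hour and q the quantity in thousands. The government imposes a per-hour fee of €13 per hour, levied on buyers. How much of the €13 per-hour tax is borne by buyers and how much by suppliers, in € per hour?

Demand slope: (166 − 163.5)/(19 − 20) = -2.5, so qd = 213.5 − 2.5p.
Supply slope: (147 − 167)/(11 − 16) = 4, so qs = 4p + 103.
Before the tax: set 213.5 − 2.5p = 4p + 103 → p* = €17, q* = 171.
With the tax collected from buyers, demand (in seller-price terms) shifts: qd = 213.5 − 2.5(p + 13).
New equilibrium: buyers pay €25, suppliers receive €12, q = 151. (Wedge: pb − ps = 13.)
Burden on buyers: €8; on suppliers: €5. (They sum to €13.)
The less price-elastic side of the market bears the larger share of a per-unit tax.

Buyers bear €8 per hour; suppliers bear €5 per hour.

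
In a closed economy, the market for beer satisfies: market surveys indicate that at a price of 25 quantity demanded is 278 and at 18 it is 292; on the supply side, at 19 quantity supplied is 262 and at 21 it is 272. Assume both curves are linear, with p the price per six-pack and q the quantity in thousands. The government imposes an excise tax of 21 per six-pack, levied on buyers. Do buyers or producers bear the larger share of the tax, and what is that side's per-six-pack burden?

Buyers bear the larger share: 15 per six-pack.

Demand slope: (292 − 278)/(18 − 25) = -2, so qd = 328 − 2p.
Supply slope: (272 − 262)/(21 − 19) = 5, so qs = 5p + 167.
Before the tax: set 328 − 2p = 5p + 167 → p* = 23, q* = 282.
With the tax collected from buyers, demand (in seller-price terms) shifts: qd = 328 − 2(p + 21).
New equilibrium: buyers pay 38, producers receive 17, q = 252. (Wedge: pb − ps = 21.)
Per-six-pack burden: buyers 15, producers 6.
Buyers take the larger share because demand is less price-elastic here (demand slope 2 vs supply slope 5).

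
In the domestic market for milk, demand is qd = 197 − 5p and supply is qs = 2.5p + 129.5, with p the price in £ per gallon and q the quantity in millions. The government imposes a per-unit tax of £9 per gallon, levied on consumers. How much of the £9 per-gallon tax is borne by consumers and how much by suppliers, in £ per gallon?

Consumers bear £3 per gallon; suppliers bear £6 per gallon.

Without the tax, 197 − 5p = 2.5p + 129.5 gives 7.5p = 67.5, so p* = £9 and q* = 152.
With the tax collected from consumers, demand (in seller-price terms) shifts: qd = 197 − 5(p + 9).
Solving gives q = 137 with consumers paying £12 and suppliers receiving £3 (the £9 wedge).
Burden on consumers: £3; on suppliers: £6. (They sum to £9.)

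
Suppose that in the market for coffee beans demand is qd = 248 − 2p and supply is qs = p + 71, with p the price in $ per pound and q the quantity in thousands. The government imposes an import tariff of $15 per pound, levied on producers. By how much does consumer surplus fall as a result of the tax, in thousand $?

Consumer surplus falls by $625 thousand.

Before the tax: set 248 − 2p = p + 71 → p* = $59, q* = 130.
With the tax collected from producers, supply shifts: qs = (p − 15) + 71.
New equilibrium: consumers pay $64, producers receive $49, q = 120. (Wedge: pb − ps = 15.)
ΔCS is the trapezoid between Q = 120 and Q = 130 of height $5: ½ · (130 + 120) · 5 = $625.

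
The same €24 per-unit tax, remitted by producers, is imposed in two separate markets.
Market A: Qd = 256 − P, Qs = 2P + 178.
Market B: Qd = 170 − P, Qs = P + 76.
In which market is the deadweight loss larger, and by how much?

Market A, by €48.

Market A: pre-tax P* = €26, Q* = 230; post-tax Q = 214; deadweight loss = €192.
Market B: pre-tax P* = €47, Q* = 123; post-tax Q = 111; deadweight loss = €144.
Difference: €192 vs €144 → market A is larger by €48.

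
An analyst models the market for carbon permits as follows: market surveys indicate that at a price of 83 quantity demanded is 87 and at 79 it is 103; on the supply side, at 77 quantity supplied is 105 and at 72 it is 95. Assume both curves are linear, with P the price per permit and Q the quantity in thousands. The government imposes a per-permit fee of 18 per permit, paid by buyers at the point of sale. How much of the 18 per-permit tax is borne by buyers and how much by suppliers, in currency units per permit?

Demand slope: (103 − 87)/(79 − 83) = -4, so Qd = 419 − 4P.
Supply slope: (95 − 105)/(72 − 77) = 2, so Qs = 2P − 49.
Without the tax, 419 − 4P = 2P − 49 gives 6P = 468, so P* = 78 and Q* = 107.
With the tax collected from buyers, demand (in seller-price terms) shifts: Qd = 419 − 4(P + 18).
New equilibrium: buyers pay 84, suppliers receive 66, Q = 83. (Wedge: Pb − Ps = 18.)
Burden on buyers: 6; on suppliers: 12. (They sum to 18.)

Buyers bear 6 per permit; suppliers bear 12 per permit.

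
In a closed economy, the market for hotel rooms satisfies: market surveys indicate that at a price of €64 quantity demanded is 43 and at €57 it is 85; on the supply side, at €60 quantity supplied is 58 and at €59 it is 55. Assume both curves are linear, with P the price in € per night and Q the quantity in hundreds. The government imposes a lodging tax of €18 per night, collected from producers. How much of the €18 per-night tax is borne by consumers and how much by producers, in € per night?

Consumers bear €6 per night; producers bear €12 per night.

Demand slope: (85 − 43)/(57 − 64) = -6, so Qd = 427 − 6P.
Supply slope: (55 − 58)/(59 − 60) = 3, so Qs = 3P − 122.
Before the tax: set 427 − 6P = 3P − 122 → P* = €61, Q* = 61.
With the tax collected from producers, supply shifts: Qs = 3(P − 18) − 122.
Solving gives Q = 25 with consumers paying €67 and producers receiving €49 (the €18 wedge).
Burden on consumers: €6; on producers: €12. (They sum to €18.)
The less price-elastic side of the market bears the larger share of a per-unit tax.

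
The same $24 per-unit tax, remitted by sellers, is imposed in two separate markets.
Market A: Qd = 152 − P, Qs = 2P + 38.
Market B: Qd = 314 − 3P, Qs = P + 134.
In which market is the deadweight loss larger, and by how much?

Market B, by $24.

Market A: pre-tax P* = $38, Q* = 114; post-tax Q = 98; deadweight loss = $192.
Market B: pre-tax P* = $45, Q* = 179; post-tax Q = 161; deadweight loss = $216.
Difference: $192 vs $216 → market B is larger by $24.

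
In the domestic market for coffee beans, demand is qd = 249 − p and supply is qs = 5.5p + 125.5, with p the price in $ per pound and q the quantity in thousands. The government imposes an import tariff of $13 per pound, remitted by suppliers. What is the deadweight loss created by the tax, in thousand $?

Deadweight loss = $71.5 thousand.

Before the tax: set 249 − p = 5.5p + 125.5 → p* = $19, q* = 230.
With the tax collected from suppliers, supply shifts: qs = 5.5(p − 13) + 125.5.
New equilibrium: consumers pay $30, suppliers receive $17, q = 219. (Wedge: pb − ps = 13.)
Quantity falls by |ΔQ| = |230 − 219| = 11.
DWL = ½ · t · |ΔQ| = ½ · 13 · 11 = $71.5.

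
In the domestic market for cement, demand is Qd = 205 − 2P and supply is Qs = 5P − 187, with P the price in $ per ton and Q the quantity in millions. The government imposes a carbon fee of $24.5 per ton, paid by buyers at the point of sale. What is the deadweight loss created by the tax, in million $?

Before the tax: set 205 − 2P = 5P − 187 → P* = $56, Q* = 93.
With the tax collected from buyers, demand (in seller-price terms) shifts: Qd = 205 − 2(P + 24.5).
New equilibrium: buyers pay $73.5, producers receive $49, Q = 58. (Wedge: Pb − Ps = 24.5.)
Quantity falls by |ΔQ| = |93 − 58| = 35.
DWL = ½ · t · |ΔQ| = ½ · 24.5 · 35 = $428.75.

Deadweight loss = $428.75 million.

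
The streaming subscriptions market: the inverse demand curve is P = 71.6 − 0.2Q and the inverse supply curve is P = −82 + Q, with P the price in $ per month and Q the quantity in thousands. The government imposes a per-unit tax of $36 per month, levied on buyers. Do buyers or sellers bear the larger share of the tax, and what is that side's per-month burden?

Sellers bear the larger share: $30 per month.

Inverting to Q(P) form: Qd = 358 − 5P; Qs = P + 82.
Before the tax: set 358 − 5P = P + 82 → P* = $46, Q* = 128.
With the tax collected from buyers, demand (in seller-price terms) shifts: Qd = 358 − 5(P + 36).
New equilibrium: buyers pay $52, sellers receive $16, Q = 98. (Wedge: Pb − Ps = 36.)
Per-month burden: buyers $6, sellers $30.
Sellers take the larger share because supply is less price-elastic here (demand slope 5 vs supply slope 1).
The less price-elastic side of the market bears the larger share of a per-unit tax.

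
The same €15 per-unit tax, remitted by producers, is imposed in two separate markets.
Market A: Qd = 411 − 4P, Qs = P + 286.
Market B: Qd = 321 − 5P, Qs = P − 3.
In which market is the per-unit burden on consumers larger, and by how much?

Market A: pre-tax P* = €25, Q* = 311; post-tax Q = 299; per-unit burden on consumers = €3.
Market B: pre-tax P* = €54, Q* = 51; post-tax Q = 38.5; per-unit burden on consumers = €2.5.
Difference: €3 vs €2.5 → market A is larger by €0.5.

Market A, by €0.5.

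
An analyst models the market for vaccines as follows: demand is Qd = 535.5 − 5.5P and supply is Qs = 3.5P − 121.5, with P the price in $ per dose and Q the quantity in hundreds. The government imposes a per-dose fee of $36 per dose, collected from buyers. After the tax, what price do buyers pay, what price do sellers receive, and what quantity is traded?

Without the tax, 535.5 − 5.5P = 3.5P − 121.5 gives 9P = 657, so P* = $73 and Q* = 134.
With the tax collected from buyers, demand (in seller-price terms) shifts: Qd = 535.5 − 5.5(P + 36).
Solving gives Q = 57 with buyers paying $87 and sellers receiving $51 (the $36 wedge).

Buyers pay $87; sellers receive $51; quantity = 57.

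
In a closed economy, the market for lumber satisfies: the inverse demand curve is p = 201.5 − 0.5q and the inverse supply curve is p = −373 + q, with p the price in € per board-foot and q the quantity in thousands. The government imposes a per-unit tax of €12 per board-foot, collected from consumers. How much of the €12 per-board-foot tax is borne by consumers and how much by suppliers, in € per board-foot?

Rewrite in direct form: qd = 403 − 2p and qs = p + 373.
Without the tax, 403 − 2p = p + 373 gives 3p = 30, so p* = €10 and q* = 383.
With the tax collected from consumers, demand (in seller-price terms) shifts: qd = 403 − 2(p + 12).
Solving gives q = 375 with consumers paying €14 and suppliers receiving €2 (the €12 wedge).
Burden on consumers: €4; on suppliers: €8. (They sum to €12.)
The less price-elastic side of the market bears the larger share of a per-unit tax.

Consumers bear €4 per board-foot; suppliers bear €8 per board-foot.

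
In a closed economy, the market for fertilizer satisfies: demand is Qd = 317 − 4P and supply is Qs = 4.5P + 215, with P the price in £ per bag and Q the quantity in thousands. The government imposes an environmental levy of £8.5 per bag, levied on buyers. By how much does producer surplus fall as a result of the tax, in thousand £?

Producer surplus falls by £1040 thousand.

Without the tax, 317 − 4P = 4.5P + 215 gives 8.5P = 102, so P* = £12 and Q* = 269.
With the tax collected from buyers, demand (in seller-price terms) shifts: Qd = 317 − 4(P + 8.5).
Solving gives Q = 251 with buyers paying £16.5 and suppliers receiving £8 (the £8.5 wedge).
ΔPS is the trapezoid between Q = 251 and Q = 269 of height £4: ½ · (269 + 251) · 4 = £1040.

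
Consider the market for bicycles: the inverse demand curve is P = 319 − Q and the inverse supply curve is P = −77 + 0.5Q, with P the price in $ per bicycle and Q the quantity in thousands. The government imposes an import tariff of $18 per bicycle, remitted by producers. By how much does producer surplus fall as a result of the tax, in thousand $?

Inverting to Q(P) form: Qd = 319 − P; Qs = 2P + 154.
Before the tax: set 319 − P = 2P + 154 → P* = $55, Q* = 264.
With the tax collected from producers, supply shifts: Qs = 2(P − 18) + 154.
New equilibrium: consumers pay $67, producers receive $49, Q = 252. (Wedge: Pb − Ps = 18.)
ΔPS is the trapezoid between Q = 252 and Q = 264 of height $6: ½ · (264 + 252) · 6 = $1548.

Producer surplus falls by $1548 thousand.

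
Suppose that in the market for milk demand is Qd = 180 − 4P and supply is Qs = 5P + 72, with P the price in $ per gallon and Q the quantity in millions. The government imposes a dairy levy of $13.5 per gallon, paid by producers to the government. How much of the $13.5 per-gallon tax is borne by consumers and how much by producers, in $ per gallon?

Consumers bear $7.5 per gallon; producers bear $6 per gallon.

Before the tax: set 180 − 4P = 5P + 72 → P* = $12, Q* = 132.
With the tax collected from producers, supply shifts: Qs = 5(P − 13.5) + 72.
Solving gives Q = 102 with consumers paying $19.5 and producers receiving $6 (the $13.5 wedge).
Burden on consumers: $7.5; on producers: $6. (They sum to $13.5.)
The less price-elastic side of the market bears the larger share of a per-unit tax.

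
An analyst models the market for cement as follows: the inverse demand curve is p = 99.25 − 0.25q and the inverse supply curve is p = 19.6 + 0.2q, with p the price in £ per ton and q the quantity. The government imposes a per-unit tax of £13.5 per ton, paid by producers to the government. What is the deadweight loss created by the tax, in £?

Inverting to q(p) form: qd = 397 − 4p; qs = 5p − 98.
Without the tax, 397 − 4p = 5p − 98 gives 9p = 495, so p* = £55 and q* = 177.
With the tax collected from producers, supply shifts: qs = 5(p − 13.5) − 98.
New equilibrium: buyers pay £62.5, producers receive £49, q = 147. (Wedge: pb − ps = 13.5.)
Quantity falls by |ΔQ| = |177 − 147| = 30.
DWL = ½ · t · |ΔQ| = ½ · 13.5 · 30 = £202.5.

Deadweight loss = £202.5.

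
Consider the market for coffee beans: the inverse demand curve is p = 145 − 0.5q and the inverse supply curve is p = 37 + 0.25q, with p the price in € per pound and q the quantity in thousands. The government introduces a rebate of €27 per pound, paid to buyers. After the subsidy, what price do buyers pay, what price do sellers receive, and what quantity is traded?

Buyers pay €55; sellers receive €82; quantity = 180.

Inverting to q(p) form: qd = 290 − 2p; qs = 4p − 148.
Before the subsidy: set 290 − 2p = 4p − 148 → p* = €73, q* = 144.
With a per-unit subsidy paid to buyers, each effectively pays p − 27, so demand becomes qd = 290 − 2(p − 27).
Solving gives q = 180 with buyers paying €55 and sellers receiving €82 (the €27 wedge).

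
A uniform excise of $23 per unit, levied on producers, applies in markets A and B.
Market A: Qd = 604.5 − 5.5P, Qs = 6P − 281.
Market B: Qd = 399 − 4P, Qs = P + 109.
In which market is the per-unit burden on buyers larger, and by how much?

Market A, by $7.4.

Market A: pre-tax P* = $77, Q* = 181; post-tax Q = 115; per-unit burden on buyers = $12.
Market B: pre-tax P* = $58, Q* = 167; post-tax Q = 148.6; per-unit burden on buyers = $4.6.
Difference: $12 vs $4.6 → market A is larger by $7.4.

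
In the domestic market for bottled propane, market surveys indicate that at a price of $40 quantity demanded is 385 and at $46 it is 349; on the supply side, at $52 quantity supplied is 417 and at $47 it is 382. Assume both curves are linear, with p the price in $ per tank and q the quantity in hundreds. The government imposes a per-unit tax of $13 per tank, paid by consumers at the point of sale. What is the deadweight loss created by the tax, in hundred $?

Deadweight loss = $273 hundred.

Demand slope: (349 − 385)/(46 − 40) = -6, so qd = 625 − 6p.
Supply slope: (382 − 417)/(47 − 52) = 7, so qs = 7p + 53.
Before the tax: set 625 − 6p = 7p + 53 → p* = $44, q* = 361.
With the tax collected from consumers, demand (in seller-price terms) shifts: qd = 625 − 6(p + 13).
New equilibrium: consumers pay $51, suppliers receive $38, q = 319. (Wedge: pb − ps = 13.)
Quantity falls by |ΔQ| = |361 − 319| = 42.
DWL = ½ · t · |ΔQ| = ½ · 13 · 42 = $273.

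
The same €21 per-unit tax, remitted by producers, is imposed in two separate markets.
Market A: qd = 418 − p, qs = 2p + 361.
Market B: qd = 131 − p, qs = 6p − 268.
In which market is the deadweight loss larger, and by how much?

Market B, by €42.

Market A: pre-tax p* = €19, q* = 399; post-tax q = 385; deadweight loss = €147.
Market B: pre-tax p* = €57, q* = 74; post-tax q = 56; deadweight loss = €189.
Difference: €147 vs €189 → market B is larger by €42.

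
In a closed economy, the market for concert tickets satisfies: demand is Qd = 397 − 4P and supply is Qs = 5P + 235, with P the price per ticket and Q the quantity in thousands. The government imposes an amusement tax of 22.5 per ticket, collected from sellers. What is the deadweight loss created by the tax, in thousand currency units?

Without the tax, 397 − 4P = 5P + 235 gives 9P = 162, so P* = 18 and Q* = 325.
With the tax collected from sellers, supply shifts: Qs = 5(P − 22.5) + 235.
Solving gives Q = 275 with buyers paying 30.5 and sellers receiving 8 (the 22.5 wedge).
Quantity falls by |ΔQ| = |325 − 275| = 50.
DWL = ½ · t · |ΔQ| = ½ · 22.5 · 50 = 562.5.

Deadweight loss = 562.5 thousand.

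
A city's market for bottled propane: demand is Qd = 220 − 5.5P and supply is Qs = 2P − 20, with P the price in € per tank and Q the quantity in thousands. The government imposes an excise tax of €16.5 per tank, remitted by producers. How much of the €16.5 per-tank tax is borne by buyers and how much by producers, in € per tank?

Buyers bear €4.4 per tank; producers bear €12.1 per tank.

Without the tax, 220 − 5.5P = 2P − 20 gives 7.5P = 240, so P* = €32 and Q* = 44.
With the tax collected from producers, supply shifts: Qs = 2(P − 16.5) − 20.
New equilibrium: buyers pay €36.4, producers receive €19.9, Q = 19.8. (Wedge: Pb − Ps = 16.5.)
Burden on buyers: €4.4; on producers: €12.1. (They sum to €16.5.)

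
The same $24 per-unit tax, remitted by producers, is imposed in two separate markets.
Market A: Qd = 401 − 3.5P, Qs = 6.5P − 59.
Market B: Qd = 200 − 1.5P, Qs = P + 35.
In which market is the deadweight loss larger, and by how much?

Market A: pre-tax P* = $46, Q* = 240; post-tax Q = 185.4; deadweight loss = $655.2.
Market B: pre-tax P* = $66, Q* = 101; post-tax Q = 86.6; deadweight loss = $172.8.
Difference: $655.2 vs $172.8 → market A is larger by $482.4.

Market A, by $482.4.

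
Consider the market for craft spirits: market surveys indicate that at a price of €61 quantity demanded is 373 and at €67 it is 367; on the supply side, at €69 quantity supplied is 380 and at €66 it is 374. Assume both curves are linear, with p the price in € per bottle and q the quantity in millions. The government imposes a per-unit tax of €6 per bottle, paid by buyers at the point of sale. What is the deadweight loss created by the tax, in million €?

Deadweight loss = €12 million.

Demand slope: (367 − 373)/(67 − 61) = -1, so qd = 434 − p.
Supply slope: (374 − 380)/(66 − 69) = 2, so qs = 2p + 242.
Without the tax, 434 − p = 2p + 242 gives 3p = 192, so p* = €64 and q* = 370.
With the tax collected from buyers, demand (in seller-price terms) shifts: qd = 434 − (p + 6).
New equilibrium: buyers pay €68, suppliers receive €62, q = 366. (Wedge: pb − ps = 6.)
Quantity falls by |ΔQ| = |370 − 366| = 4.
DWL = ½ · t · |ΔQ| = ½ · 6 · 4 = €12.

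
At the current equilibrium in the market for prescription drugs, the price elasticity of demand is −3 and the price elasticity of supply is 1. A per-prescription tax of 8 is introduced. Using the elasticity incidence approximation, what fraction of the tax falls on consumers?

Consumers' share ≈ 0.25.

Incidence ratio: consumers' share ≈ εs / (εs + |εd|) = 1 / (1 + 3) = 0.25.
Supply is the less elastic side, so consumers bear the smaller share.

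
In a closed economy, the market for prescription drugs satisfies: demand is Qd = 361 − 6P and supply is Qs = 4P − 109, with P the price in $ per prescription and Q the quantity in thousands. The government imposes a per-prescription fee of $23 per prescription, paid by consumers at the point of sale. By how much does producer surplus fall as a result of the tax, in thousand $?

Producer surplus falls by $709.32 thousand.

Before the tax: set 361 − 6P = 4P − 109 → P* = $47, Q* = 79.
With the tax collected from consumers, demand (in seller-price terms) shifts: Qd = 361 − 6(P + 23).
Solving gives Q = 23.8 with consumers paying $56.2 and producers receiving $33.2 (the $23 wedge).
ΔPS is the trapezoid between Q = 23.8 and Q = 79 of height $13.8: ½ · (79 + 23.8) · 13.8 = $709.32.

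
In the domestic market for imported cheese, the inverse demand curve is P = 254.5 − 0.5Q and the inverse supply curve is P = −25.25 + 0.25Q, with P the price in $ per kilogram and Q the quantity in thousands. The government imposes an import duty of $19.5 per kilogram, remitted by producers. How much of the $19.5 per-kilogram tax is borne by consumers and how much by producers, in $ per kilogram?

Consumers bear $13 per kilogram; producers bear $6.5 per kilogram.

Inverting to Q(P) form: Qd = 509 − 2P; Qs = 4P + 101.
Before the tax: set 509 − 2P = 4P + 101 → P* = $68, Q* = 373.
With the tax collected from producers, supply shifts: Qs = 4(P − 19.5) + 101.
New equilibrium: consumers pay $81, producers receive $61.5, Q = 347. (Wedge: Pb − Ps = 19.5.)
Burden on consumers: $13; on producers: $6.5. (They sum to $19.5.)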